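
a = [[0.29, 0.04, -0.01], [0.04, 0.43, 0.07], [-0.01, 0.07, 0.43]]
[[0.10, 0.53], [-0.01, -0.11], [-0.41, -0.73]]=a@[[0.31,1.79], [0.11,-0.17], [-0.97,-1.62]]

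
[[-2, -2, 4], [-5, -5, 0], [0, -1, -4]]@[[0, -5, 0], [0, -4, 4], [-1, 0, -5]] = [[-4, 18, -28], [0, 45, -20], [4, 4, 16]]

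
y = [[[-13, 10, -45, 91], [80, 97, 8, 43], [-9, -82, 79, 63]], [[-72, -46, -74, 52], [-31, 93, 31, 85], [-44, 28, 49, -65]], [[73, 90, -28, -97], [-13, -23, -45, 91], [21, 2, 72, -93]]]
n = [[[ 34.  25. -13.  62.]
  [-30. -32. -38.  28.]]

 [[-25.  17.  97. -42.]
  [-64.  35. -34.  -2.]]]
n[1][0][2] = 97.0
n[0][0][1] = 25.0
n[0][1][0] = -30.0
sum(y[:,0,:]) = -59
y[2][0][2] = -28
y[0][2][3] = 63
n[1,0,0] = -25.0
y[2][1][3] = 91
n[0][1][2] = -38.0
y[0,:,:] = [[-13, 10, -45, 91], [80, 97, 8, 43], [-9, -82, 79, 63]]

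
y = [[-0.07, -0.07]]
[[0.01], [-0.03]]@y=[[-0.00, -0.0], [0.00, 0.0]]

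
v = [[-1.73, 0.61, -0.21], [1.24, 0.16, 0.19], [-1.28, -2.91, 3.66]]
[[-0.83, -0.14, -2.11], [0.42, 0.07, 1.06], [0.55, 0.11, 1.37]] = v@[[0.37, 0.06, 0.94], [-0.3, -0.05, -0.77], [0.04, 0.01, 0.09]]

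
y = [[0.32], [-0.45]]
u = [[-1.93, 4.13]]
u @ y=[[-2.48]]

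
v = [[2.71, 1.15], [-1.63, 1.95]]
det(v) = 7.159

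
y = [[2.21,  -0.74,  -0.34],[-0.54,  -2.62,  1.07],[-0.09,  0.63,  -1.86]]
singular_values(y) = [3.21, 2.35, 1.36]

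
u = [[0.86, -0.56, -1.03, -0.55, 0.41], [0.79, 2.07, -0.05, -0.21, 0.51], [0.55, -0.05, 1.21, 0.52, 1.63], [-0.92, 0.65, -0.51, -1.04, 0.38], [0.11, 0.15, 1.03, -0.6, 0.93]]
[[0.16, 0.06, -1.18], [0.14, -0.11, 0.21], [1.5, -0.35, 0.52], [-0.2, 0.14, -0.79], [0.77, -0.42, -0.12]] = u@ [[0.13,-0.17,-0.09], [-0.13,0.02,0.27], [0.22,-0.30,0.46], [0.13,0.18,0.71], [0.67,0.01,-0.21]]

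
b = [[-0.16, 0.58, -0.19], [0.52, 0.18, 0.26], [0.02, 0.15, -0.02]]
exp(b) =[[1.00,0.61,-0.11], [0.56,1.38,0.25], [0.06,0.18,1.0]]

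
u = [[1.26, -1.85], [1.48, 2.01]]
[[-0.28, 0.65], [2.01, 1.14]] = u @ [[0.6, 0.65],  [0.56, 0.09]]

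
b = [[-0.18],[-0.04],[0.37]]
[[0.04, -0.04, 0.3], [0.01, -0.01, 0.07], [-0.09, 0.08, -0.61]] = b@ [[-0.23, 0.22, -1.65]]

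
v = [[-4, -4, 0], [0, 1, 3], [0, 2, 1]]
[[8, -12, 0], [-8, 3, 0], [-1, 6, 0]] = v @ [[-3, 0, 0], [1, 3, 0], [-3, 0, 0]]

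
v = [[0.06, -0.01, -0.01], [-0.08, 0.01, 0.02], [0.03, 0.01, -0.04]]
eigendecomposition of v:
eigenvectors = [[0.62, 0.07, 0.21], [-0.78, -0.27, 0.9], [0.10, 0.96, 0.39]]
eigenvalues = [0.07, -0.04, -0.0]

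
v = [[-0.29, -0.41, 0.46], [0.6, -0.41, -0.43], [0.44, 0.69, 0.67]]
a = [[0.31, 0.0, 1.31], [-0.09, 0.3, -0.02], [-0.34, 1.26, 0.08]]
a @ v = [[0.49,  0.78,  1.02],[0.2,  -0.1,  -0.18],[0.89,  -0.32,  -0.64]]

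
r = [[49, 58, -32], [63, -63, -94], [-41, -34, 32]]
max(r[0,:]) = 58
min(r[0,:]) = -32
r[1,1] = -63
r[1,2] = -94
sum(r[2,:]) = -43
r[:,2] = [-32, -94, 32]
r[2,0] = -41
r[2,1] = -34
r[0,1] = 58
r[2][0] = -41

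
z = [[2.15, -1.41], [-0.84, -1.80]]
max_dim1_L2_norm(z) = 2.57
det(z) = -5.05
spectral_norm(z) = 2.61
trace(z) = 0.35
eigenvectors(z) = [[0.98, 0.32], [-0.19, 0.95]]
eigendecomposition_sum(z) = [[2.28, -0.76], [-0.45, 0.15]] + [[-0.13, -0.65], [-0.39, -1.95]]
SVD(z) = [[-0.97, -0.25], [-0.25, 0.97]] @ diag([2.607378456699954, 1.938498796372328]) @ [[-0.72, 0.70], [-0.70, -0.72]]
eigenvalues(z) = [2.43, -2.08]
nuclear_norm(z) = 4.55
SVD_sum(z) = [[1.81,-1.76], [0.47,-0.45]] + [[0.34, 0.35], [-1.31, -1.35]]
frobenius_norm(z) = 3.25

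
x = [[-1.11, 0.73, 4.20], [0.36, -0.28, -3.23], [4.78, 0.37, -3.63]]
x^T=[[-1.11, 0.36, 4.78],[0.73, -0.28, 0.37],[4.20, -3.23, -3.63]]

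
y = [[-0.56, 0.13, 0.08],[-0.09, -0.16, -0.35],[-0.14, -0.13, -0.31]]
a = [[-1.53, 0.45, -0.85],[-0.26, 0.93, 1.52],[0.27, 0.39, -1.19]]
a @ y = [[0.94, -0.16, -0.02], [-0.15, -0.38, -0.82], [-0.02, 0.13, 0.25]]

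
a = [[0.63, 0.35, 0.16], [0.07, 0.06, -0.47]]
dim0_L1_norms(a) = [0.7, 0.41, 0.63]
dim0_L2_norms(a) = [0.63, 0.36, 0.5]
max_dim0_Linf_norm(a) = 0.63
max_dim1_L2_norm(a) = 0.74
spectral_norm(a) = 0.74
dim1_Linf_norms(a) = [0.63, 0.47]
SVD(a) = [[-1.00, 0.03], [0.03, 1.0]] @ diag([0.7384598128828063, 0.47862000037304225]) @ [[-0.85, -0.47, -0.24], [0.19, 0.15, -0.97]]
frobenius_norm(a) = 0.88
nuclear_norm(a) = 1.22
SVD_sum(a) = [[0.63,  0.35,  0.17], [-0.02,  -0.01,  -0.01]] + [[0.0,0.0,-0.01], [0.09,0.07,-0.46]]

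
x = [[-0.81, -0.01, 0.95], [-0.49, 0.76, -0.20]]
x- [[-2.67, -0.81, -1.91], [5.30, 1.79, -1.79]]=[[1.86, 0.8, 2.86], [-5.79, -1.03, 1.59]]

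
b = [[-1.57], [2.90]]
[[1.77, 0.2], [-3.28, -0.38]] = b @ [[-1.13,-0.13]]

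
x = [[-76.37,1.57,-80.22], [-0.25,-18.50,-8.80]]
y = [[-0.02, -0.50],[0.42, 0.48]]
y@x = [[1.65, 9.22, 6.0], [-32.20, -8.22, -37.92]]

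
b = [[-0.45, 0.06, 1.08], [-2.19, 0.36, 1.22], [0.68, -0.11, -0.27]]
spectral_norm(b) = 2.80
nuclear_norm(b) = 3.50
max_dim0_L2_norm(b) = 2.34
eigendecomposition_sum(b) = [[-0.68,0.10,0.85], [-1.48,0.22,1.87], [0.42,-0.06,-0.53]] + [[0.23,  -0.04,  0.22],  [-0.70,  0.13,  -0.68],  [0.26,  -0.05,  0.26]] + [[-0.0, 0.0, 0.01], [-0.0, 0.01, 0.03], [-0.00, 0.00, 0.00]]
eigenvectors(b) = [[0.4, 0.29, 0.17], [0.88, -0.9, 0.99], [-0.25, 0.34, 0.02]]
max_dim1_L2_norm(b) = 2.53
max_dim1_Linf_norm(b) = 2.19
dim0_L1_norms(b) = [3.32, 0.53, 2.57]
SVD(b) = [[-0.35, 0.93, -0.12], [-0.9, -0.30, 0.32], [0.26, 0.22, 0.94]] @ diag([2.800714762029754, 0.6999897224095699, 0.003348174067583618]) @ [[0.82, -0.13, -0.55],[0.54, -0.11, 0.83],[0.17, 0.99, 0.02]]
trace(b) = -0.36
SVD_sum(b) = [[-0.80, 0.13, 0.54], [-2.08, 0.34, 1.39], [0.6, -0.1, -0.4]] + [[0.35, -0.07, 0.54], [-0.11, 0.02, -0.17], [0.08, -0.02, 0.13]] + [[-0.00, -0.0, -0.00],[0.00, 0.00, 0.00],[0.00, 0.00, 0.0]]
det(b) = -0.01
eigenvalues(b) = [-0.98, 0.61, 0.01]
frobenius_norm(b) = 2.89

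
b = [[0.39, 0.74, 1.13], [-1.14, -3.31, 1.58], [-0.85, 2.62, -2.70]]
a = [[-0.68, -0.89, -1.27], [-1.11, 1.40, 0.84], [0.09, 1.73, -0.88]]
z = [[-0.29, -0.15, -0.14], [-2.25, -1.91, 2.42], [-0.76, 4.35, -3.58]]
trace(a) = -0.16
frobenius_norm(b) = 5.62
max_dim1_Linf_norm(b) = 3.31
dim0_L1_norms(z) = [3.3, 6.41, 6.14]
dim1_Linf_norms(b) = [1.13, 3.31, 2.7]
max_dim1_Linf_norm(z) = 4.35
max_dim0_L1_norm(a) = 4.02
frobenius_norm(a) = 3.25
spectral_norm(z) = 6.41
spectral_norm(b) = 5.18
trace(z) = -5.78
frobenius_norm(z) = 6.86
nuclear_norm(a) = 5.41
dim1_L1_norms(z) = [0.58, 6.58, 8.69]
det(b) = -7.95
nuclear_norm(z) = 9.09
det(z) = 4.13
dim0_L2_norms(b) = [1.47, 4.29, 3.33]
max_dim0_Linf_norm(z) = 4.35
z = b + a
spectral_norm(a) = 2.47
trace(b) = -5.62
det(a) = 5.23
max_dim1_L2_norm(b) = 3.86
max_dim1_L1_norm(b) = 6.17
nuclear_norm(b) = 7.99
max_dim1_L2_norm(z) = 5.68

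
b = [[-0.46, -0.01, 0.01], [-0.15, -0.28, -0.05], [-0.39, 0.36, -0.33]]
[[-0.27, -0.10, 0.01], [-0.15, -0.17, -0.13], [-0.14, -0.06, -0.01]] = b@[[0.59, 0.22, -0.02],[0.22, 0.41, 0.38],[-0.02, 0.38, 0.47]]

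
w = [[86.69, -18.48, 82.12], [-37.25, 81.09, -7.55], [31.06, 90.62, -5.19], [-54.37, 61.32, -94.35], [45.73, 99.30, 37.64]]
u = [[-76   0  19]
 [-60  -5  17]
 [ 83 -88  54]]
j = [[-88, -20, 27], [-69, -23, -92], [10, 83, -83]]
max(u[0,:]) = 19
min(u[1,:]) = -60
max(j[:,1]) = 83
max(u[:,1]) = 0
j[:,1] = [-20, -23, 83]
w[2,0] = 31.06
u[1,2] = 17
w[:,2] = [82.12, -7.55, -5.19, -94.35, 37.64]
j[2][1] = 83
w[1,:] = [-37.25, 81.09, -7.55]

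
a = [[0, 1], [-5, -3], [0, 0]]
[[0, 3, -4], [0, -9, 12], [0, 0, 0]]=a @ [[0, 0, 0], [0, 3, -4]]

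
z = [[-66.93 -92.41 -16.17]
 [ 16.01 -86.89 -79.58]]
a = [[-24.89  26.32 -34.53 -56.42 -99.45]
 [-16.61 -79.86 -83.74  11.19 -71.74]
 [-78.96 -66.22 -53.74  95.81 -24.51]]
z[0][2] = -16.17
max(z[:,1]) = -86.89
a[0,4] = -99.45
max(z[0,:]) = -16.17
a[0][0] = -24.89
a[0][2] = -34.53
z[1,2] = -79.58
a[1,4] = -71.74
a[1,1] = -79.86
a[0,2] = -34.53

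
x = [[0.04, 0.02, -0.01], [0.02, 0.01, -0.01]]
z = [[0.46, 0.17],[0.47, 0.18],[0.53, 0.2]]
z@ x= [[0.02, 0.01, -0.01], [0.02, 0.01, -0.01], [0.03, 0.01, -0.01]]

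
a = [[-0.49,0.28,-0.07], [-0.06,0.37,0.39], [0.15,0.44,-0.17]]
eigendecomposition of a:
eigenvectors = [[(0.74+0j), (0.74-0j), (0.18+0j)], [0.08+0.29j, (0.08-0.29j), 0.84+0.00j], [-0.18-0.58j, (-0.18+0.58j), (0.52+0j)]]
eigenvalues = [(-0.44+0.17j), (-0.44-0.17j), (0.6+0j)]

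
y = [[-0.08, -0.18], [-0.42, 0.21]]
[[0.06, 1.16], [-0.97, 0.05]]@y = [[-0.49, 0.23],[0.06, 0.19]]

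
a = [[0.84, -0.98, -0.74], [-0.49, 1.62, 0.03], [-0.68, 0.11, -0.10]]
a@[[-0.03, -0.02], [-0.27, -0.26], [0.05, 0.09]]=[[0.2, 0.17],  [-0.42, -0.41],  [-0.01, -0.02]]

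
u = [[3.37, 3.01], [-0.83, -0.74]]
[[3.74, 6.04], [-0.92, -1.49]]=u @ [[1.45, 0.57], [-0.38, 1.37]]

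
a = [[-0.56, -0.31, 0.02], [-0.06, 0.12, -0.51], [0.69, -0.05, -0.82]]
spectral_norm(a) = 1.19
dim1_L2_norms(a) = [0.64, 0.53, 1.07]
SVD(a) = [[-0.35,-0.81,0.47], [0.29,-0.57,-0.77], [0.89,-0.13,0.43]] @ diag([1.1927772654200552, 0.5832844169737554, 0.2761551810353036]) @ [[0.66, 0.08, -0.74], [0.69, 0.32, 0.65], [0.29, -0.94, 0.16]]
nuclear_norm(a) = 2.05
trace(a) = -1.26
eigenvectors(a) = [[(0.09+0.34j),0.09-0.34j,-0.34+0.00j], [0.42+0.16j,0.42-0.16j,(0.91+0j)], [0.82+0.00j,0.82-0.00j,(-0.25+0j)]]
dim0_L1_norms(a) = [1.31, 0.48, 1.35]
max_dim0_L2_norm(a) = 0.97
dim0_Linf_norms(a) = [0.69, 0.31, 0.82]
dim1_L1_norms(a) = [0.89, 0.69, 1.56]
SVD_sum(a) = [[-0.27,-0.03,0.31], [0.23,0.03,-0.26], [0.71,0.09,-0.79]] + [[-0.33, -0.15, -0.31], [-0.23, -0.11, -0.22], [-0.05, -0.02, -0.05]] + [[0.04, -0.12, 0.02], [-0.06, 0.2, -0.03], [0.04, -0.11, 0.02]]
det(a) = 0.19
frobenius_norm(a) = 1.36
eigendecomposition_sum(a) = [[-0.30+0.22j, (-0.11+0.03j), (-0.01-0.19j)],[(0.02+0.47j), -0.05+0.14j, (-0.2-0.13j)],[0.33+0.79j, (0.01+0.27j), (-0.42-0.09j)]] + [[-0.30-0.22j, -0.11-0.03j, (-0.01+0.19j)],[0.02-0.47j, (-0.05-0.14j), -0.20+0.13j],[0.33-0.79j, (0.01-0.27j), (-0.42+0.09j)]] + [[(0.04+0j), -0.08+0.00j, (0.04-0j)], [(-0.1-0j), 0.22-0.00j, (-0.1+0j)], [0.03+0.00j, (-0.06+0j), 0.03-0.00j]]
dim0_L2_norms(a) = [0.89, 0.34, 0.97]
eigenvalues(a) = [(-0.77+0.28j), (-0.77-0.28j), (0.28+0j)]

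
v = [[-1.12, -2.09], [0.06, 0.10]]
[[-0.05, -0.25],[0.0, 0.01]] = v @ [[0.01, 0.02], [0.02, 0.11]]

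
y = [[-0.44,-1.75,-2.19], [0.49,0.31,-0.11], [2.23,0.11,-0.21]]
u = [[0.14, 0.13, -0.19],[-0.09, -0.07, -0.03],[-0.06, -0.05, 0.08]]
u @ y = [[-0.42, -0.23, -0.28], [-0.06, 0.13, 0.21], [0.18, 0.1, 0.12]]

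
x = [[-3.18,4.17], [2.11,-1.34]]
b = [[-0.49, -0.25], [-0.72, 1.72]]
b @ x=[[1.03,-1.71], [5.92,-5.31]]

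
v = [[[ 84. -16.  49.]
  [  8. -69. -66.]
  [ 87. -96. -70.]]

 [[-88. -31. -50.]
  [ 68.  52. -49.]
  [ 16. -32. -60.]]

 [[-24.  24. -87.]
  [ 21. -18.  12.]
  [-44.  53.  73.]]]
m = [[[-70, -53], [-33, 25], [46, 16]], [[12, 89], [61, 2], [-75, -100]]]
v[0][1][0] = 8.0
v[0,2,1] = -96.0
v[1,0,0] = -88.0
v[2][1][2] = 12.0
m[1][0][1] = 89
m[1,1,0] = 61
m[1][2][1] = -100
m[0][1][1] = 25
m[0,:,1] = [-53, 25, 16]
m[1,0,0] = 12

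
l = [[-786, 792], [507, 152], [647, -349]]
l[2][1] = -349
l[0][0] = -786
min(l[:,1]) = -349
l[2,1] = -349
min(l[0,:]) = -786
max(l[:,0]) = 647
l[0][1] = 792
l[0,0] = -786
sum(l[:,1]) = 595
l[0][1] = 792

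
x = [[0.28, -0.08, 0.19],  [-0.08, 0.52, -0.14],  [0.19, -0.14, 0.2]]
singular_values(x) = [0.64, 0.33, 0.04]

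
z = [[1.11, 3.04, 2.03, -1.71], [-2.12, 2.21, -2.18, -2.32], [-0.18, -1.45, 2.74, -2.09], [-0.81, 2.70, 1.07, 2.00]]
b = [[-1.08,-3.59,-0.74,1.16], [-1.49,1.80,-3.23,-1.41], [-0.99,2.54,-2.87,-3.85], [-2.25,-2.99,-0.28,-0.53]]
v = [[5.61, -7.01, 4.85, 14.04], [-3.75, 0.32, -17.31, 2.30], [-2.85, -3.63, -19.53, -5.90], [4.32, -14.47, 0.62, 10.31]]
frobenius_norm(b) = 8.87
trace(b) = -2.68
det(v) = -7817.25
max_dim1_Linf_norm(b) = 3.85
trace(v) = -3.29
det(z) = 162.44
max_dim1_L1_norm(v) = 31.91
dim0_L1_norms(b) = [5.81, 10.92, 7.12, 6.95]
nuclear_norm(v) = 60.49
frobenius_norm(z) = 8.01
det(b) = -48.04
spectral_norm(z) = 4.97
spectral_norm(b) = 7.11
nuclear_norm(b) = 14.59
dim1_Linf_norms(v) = [14.04, 17.31, 19.53, 14.47]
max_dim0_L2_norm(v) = 26.55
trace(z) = 8.06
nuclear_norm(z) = 15.28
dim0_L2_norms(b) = [3.07, 5.61, 4.39, 4.29]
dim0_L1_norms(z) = [4.22, 9.4, 8.02, 8.12]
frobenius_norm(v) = 37.32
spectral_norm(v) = 28.68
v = b @ z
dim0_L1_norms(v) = [16.53, 25.43, 42.31, 32.55]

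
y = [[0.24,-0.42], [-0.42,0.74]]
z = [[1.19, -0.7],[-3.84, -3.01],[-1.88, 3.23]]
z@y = [[0.58, -1.02], [0.34, -0.61], [-1.81, 3.18]]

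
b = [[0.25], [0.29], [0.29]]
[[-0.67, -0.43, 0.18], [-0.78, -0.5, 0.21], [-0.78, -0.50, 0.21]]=b @ [[-2.69, -1.72, 0.72]]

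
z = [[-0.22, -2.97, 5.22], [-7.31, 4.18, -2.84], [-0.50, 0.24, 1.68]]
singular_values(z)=[9.54, 5.14, 0.83]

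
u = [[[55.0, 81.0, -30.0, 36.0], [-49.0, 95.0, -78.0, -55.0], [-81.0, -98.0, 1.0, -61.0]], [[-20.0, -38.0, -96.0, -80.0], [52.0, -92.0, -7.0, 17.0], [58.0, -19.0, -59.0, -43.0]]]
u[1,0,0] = -20.0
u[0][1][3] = -55.0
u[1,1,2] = -7.0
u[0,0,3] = 36.0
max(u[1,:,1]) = -19.0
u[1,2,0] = 58.0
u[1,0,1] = -38.0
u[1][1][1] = -92.0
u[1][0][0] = -20.0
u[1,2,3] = -43.0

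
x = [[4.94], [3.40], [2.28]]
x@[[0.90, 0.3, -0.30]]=[[4.45,1.48,-1.48], [3.06,1.02,-1.02], [2.05,0.68,-0.68]]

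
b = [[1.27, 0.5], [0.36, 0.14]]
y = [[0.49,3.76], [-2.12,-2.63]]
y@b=[[1.98, 0.77], [-3.64, -1.43]]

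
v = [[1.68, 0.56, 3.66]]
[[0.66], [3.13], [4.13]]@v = [[1.11, 0.37, 2.42], [5.26, 1.75, 11.46], [6.94, 2.31, 15.12]]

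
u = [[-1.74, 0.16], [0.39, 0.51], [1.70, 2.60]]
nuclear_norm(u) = 4.79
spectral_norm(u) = 3.31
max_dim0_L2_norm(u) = 2.65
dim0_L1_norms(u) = [3.83, 3.27]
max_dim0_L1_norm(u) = 3.83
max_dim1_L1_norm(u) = 4.3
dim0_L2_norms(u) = [2.46, 2.65]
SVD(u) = [[-0.31, -0.95], [0.19, -0.03], [0.93, -0.31]] @ diag([3.3053814662829035, 1.4798153135960856]) @ [[0.67, 0.75], [0.75, -0.67]]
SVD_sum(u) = [[-0.69, -0.78], [0.43, 0.48], [2.05, 2.29]] + [[-1.05, 0.94], [-0.04, 0.03], [-0.35, 0.31]]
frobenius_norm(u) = 3.62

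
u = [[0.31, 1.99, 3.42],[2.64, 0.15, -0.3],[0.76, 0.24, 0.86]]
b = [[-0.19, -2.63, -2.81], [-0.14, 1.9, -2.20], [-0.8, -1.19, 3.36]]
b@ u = [[-9.14,-1.45,-2.28],[3.30,-0.52,-2.94],[-0.84,-0.96,0.51]]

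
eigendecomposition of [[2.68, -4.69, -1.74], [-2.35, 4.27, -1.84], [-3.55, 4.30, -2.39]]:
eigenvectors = [[0.76, -0.55, -0.84], [-0.41, -0.37, -0.42], [-0.51, -0.75, 0.34]]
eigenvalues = [6.36, -2.86, 1.06]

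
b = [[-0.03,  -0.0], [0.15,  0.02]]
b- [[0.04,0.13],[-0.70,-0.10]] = [[-0.07, -0.13], [0.85, 0.12]]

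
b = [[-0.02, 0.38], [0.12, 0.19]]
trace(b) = 0.17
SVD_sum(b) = [[0.03, 0.38], [0.02, 0.20]] + [[-0.05, 0.0], [0.1, -0.01]]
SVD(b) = [[0.88,0.47],[0.47,-0.88]] @ diag([0.4264771829292156, 0.1158326915890343]) @ [[0.09, 1.0], [-1.0, 0.09]]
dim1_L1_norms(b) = [0.4, 0.31]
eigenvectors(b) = [[-0.94, -0.74], [0.33, -0.67]]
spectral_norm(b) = 0.43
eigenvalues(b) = [-0.15, 0.32]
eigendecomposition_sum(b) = [[-0.11, 0.12],[0.04, -0.04]] + [[0.09, 0.26], [0.08, 0.23]]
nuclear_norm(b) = 0.54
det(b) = -0.05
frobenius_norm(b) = 0.44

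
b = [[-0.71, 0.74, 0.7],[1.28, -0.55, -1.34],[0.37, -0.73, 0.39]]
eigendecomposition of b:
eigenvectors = [[-0.57, 0.75, 0.04], [0.76, 0.50, -0.63], [0.31, 0.44, 0.77]]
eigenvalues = [-2.07, 0.19, 1.01]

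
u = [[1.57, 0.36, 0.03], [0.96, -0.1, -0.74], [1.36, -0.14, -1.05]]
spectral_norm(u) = 2.49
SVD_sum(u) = [[1.29,0.04,-0.59], [1.07,0.03,-0.49], [1.52,0.04,-0.70]] + [[0.28, 0.32, 0.62], [-0.11, -0.13, -0.25], [-0.16, -0.18, -0.35]] + [[-0.0, 0.00, -0.00], [0.0, -0.00, 0.0], [-0.00, 0.0, -0.00]]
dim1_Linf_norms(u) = [1.57, 0.96, 1.36]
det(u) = 0.00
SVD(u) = [[-0.57,0.82,0.0], [-0.47,-0.33,-0.82], [-0.67,-0.47,0.58]] @ diag([2.490385949999874, 0.9188450898596423, 0.001233241279075616]) @ [[-0.91,-0.03,0.42], [0.37,0.43,0.83], [-0.20,0.9,-0.38]]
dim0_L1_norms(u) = [3.89, 0.6, 1.82]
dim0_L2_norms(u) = [2.29, 0.4, 1.28]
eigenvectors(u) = [[0.86, 0.08, 0.20], [0.29, -0.57, -0.90], [0.41, -0.81, 0.38]]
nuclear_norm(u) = 3.41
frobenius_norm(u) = 2.65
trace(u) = 0.42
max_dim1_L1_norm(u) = 2.55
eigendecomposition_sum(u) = [[1.63, 0.33, -0.07], [0.55, 0.11, -0.02], [0.78, 0.16, -0.03]] + [[-0.06,0.03,0.1],[0.41,-0.21,-0.72],[0.58,-0.3,-1.02]] + [[-0.0, 0.00, -0.00],[0.0, -0.00, 0.0],[-0.0, 0.00, -0.00]]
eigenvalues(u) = [1.71, -1.28, -0.0]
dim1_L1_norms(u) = [1.96, 1.8, 2.55]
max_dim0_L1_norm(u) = 3.89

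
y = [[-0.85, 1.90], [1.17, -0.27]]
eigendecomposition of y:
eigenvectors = [[-0.84, -0.72],  [0.54, -0.69]]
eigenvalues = [-2.08, 0.96]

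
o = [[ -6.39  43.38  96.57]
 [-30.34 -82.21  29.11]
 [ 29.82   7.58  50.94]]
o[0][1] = 43.38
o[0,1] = 43.38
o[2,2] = 50.94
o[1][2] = 29.11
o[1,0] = -30.34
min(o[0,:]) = -6.39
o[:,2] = [96.57, 29.11, 50.94]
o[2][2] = 50.94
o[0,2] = 96.57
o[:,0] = [-6.39, -30.34, 29.82]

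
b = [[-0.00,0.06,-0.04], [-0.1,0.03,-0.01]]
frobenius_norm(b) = 0.13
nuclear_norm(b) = 0.18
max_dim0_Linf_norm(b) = 0.1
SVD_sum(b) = [[-0.03, 0.02, -0.01], [-0.09, 0.05, -0.02]] + [[0.03, 0.04, -0.03], [-0.01, -0.02, 0.01]]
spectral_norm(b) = 0.11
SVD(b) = [[0.32, 0.95], [0.95, -0.32]] @ diag([0.10835153411299846, 0.06678282006144798]) @ [[-0.87, 0.44, -0.21],  [0.48, 0.71, -0.52]]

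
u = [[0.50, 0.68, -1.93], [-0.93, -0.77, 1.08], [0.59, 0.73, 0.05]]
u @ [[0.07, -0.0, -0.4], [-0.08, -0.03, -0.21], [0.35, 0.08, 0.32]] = [[-0.69,-0.17,-0.96], [0.37,0.11,0.88], [0.00,-0.02,-0.37]]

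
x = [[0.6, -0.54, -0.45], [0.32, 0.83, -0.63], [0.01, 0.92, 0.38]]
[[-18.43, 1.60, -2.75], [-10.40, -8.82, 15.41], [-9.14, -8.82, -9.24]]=x @ [[-43.67, -6.34, -25.72],  [-4.61, -9.05, 3.71],  [-11.74, -1.14, -32.63]]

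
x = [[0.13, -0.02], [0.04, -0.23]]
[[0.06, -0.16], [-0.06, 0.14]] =x@ [[0.54,-1.33], [0.34,-0.84]]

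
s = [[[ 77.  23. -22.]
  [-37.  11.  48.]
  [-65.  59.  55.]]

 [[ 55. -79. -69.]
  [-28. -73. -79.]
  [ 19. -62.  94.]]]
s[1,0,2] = -69.0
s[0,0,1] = 23.0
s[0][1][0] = -37.0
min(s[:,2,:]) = -65.0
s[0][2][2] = 55.0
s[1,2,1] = -62.0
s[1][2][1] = -62.0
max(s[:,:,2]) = 94.0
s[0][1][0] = -37.0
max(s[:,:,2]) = 94.0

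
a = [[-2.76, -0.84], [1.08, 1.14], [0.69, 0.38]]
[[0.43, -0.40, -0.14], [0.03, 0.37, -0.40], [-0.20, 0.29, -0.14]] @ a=[[-1.72, -0.87], [0.04, 0.24], [0.77, 0.45]]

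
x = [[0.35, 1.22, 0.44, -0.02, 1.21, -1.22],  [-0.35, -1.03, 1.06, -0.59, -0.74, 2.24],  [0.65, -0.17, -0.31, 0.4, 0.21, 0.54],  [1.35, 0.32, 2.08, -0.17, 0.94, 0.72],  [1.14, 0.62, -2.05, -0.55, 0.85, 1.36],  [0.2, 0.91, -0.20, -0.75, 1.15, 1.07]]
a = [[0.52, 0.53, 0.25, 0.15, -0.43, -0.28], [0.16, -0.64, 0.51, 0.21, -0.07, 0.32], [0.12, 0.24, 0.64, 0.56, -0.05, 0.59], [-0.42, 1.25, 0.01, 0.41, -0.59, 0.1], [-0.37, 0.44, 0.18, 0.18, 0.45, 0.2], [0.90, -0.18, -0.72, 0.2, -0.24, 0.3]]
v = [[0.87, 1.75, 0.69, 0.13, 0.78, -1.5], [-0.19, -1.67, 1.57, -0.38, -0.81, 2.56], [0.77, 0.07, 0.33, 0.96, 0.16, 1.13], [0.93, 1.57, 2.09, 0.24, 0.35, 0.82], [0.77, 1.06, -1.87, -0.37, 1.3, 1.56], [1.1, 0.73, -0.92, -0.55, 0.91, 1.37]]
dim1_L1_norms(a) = [2.16, 1.91, 2.2, 2.78, 1.82, 2.54]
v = x + a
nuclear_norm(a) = 5.65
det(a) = -0.05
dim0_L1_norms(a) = [2.49, 3.28, 2.31, 1.71, 1.83, 1.79]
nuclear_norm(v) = 13.35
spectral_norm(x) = 3.44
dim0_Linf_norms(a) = [0.9, 1.25, 0.72, 0.56, 0.59, 0.59]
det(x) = -0.05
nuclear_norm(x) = 11.52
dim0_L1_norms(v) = [4.63, 6.85, 7.47, 2.63, 4.31, 8.94]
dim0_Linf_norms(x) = [1.35, 1.22, 2.08, 0.75, 1.21, 2.24]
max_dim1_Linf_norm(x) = 2.24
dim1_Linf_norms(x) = [1.22, 2.24, 0.65, 2.08, 2.05, 1.15]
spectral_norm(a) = 1.78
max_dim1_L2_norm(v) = 3.56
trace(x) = 0.76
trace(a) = 1.68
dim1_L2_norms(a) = [0.95, 0.92, 1.07, 1.51, 0.8, 1.24]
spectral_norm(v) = 4.20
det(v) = 5.07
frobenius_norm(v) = 6.81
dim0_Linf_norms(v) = [1.1, 1.75, 2.09, 0.96, 1.3, 2.56]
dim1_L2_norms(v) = [2.68, 3.56, 1.71, 2.92, 3.08, 2.37]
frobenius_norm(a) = 2.71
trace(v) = 2.44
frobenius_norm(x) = 5.87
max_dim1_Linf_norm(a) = 1.25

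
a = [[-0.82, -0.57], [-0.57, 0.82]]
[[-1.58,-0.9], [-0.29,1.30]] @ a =[[1.81, 0.16], [-0.5, 1.23]]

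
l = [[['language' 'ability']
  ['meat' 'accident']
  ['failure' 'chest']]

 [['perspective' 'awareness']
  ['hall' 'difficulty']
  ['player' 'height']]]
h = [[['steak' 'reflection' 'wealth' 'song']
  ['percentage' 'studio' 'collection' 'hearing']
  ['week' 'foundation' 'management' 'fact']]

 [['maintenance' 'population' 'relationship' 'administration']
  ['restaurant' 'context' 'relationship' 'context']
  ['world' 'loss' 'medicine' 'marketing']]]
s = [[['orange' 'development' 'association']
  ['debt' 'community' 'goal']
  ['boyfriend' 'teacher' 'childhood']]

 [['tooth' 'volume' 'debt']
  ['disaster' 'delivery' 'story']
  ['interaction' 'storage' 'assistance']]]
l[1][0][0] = 'perspective'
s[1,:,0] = ['tooth', 'disaster', 'interaction']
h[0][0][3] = 'song'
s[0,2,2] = 'childhood'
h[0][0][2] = 'wealth'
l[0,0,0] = 'language'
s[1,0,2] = 'debt'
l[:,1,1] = ['accident', 'difficulty']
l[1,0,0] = 'perspective'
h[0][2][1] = 'foundation'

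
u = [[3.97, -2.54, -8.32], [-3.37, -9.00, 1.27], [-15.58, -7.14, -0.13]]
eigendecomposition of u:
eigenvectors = [[-0.68, 0.49, 0.51], [0.14, 0.25, -0.36], [0.72, 0.83, 0.78]]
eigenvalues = [13.25, -11.42, -6.99]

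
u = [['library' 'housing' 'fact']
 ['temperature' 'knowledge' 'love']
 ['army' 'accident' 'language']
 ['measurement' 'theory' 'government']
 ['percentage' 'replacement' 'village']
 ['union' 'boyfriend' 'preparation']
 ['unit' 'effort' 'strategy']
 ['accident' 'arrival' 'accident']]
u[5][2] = 'preparation'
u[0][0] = 'library'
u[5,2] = 'preparation'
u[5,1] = 'boyfriend'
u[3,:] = ['measurement', 'theory', 'government']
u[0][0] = 'library'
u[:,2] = ['fact', 'love', 'language', 'government', 'village', 'preparation', 'strategy', 'accident']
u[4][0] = 'percentage'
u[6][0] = 'unit'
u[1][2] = 'love'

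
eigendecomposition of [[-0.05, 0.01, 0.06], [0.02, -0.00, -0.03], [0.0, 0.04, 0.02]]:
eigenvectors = [[(-0.93+0j), (0.62-0.16j), 0.62+0.16j], [0.31+0.00j, (-0.25+0.32j), (-0.25-0.32j)], [-0.21+0.00j, 0.66+0.00j, 0.66-0.00j]]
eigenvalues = [(-0.04+0j), (0.01+0.02j), (0.01-0.02j)]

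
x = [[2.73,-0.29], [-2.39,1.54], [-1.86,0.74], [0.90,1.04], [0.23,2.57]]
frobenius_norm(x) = 5.31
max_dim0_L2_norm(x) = 4.18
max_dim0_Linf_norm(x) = 2.73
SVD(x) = [[-0.58, -0.32], [0.64, -0.12], [0.45, 0.05], [-0.08, -0.45], [0.21, -0.82]] @ diag([4.425684888220643, 2.930974798625098]) @ [[-0.90, 0.44], [-0.44, -0.90]]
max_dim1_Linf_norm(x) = 2.73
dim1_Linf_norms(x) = [2.73, 2.39, 1.86, 1.04, 2.57]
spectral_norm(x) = 4.43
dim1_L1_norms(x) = [3.02, 3.93, 2.6, 1.94, 2.8]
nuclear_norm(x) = 7.36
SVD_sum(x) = [[2.32, -1.13],[-2.54, 1.23],[-1.80, 0.87],[0.32, -0.16],[-0.82, 0.40]] + [[0.41, 0.84], [0.15, 0.31], [-0.06, -0.13], [0.58, 1.2], [1.05, 2.17]]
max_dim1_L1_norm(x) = 3.93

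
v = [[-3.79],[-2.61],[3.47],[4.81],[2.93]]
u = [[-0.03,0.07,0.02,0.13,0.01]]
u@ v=[[0.66]]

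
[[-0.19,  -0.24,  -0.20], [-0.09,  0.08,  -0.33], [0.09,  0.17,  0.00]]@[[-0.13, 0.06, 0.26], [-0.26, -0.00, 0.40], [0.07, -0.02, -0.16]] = [[0.07, -0.01, -0.11],[-0.03, 0.0, 0.06],[-0.06, 0.01, 0.09]]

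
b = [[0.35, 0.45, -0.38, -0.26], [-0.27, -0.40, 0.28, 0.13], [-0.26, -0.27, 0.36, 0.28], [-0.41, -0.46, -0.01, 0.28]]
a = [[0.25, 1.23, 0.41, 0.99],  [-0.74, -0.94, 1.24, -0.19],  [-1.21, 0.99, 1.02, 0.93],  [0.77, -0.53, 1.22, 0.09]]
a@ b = [[-0.76,-0.95,0.39,0.49], [-0.25,-0.2,0.47,0.36], [-1.34,-1.64,1.09,0.99], [0.06,0.19,-0.00,0.10]]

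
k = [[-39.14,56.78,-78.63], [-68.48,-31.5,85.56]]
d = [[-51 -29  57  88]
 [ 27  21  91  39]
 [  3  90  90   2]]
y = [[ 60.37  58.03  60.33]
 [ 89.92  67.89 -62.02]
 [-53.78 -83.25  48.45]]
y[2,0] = -53.78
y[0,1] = 58.03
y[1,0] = 89.92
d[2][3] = 2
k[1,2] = 85.56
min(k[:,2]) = -78.63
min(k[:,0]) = -68.48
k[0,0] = -39.14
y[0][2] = 60.33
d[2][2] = 90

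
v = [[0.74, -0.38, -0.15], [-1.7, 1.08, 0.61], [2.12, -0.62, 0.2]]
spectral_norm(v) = 3.09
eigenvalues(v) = [0j, (1.01+0.44j), (1.01-0.44j)]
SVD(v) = [[-0.27, 0.11, -0.96], [0.66, -0.70, -0.27], [-0.70, -0.71, 0.12]] @ diag([3.08865221285758, 0.7225119816978136, 0.0019860294736547793]) @ [[-0.91, 0.41, 0.10], [-0.31, -0.50, -0.81], [-0.28, -0.77, 0.58]]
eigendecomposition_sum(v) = [[0.00+0.00j,0.00+0.00j,(-0-0j)],  [0j,0.00+0.00j,-0.00-0.00j],  [(-0-0j),(-0+0j),0.00+0.00j]] + [[0.37-0.15j,(-0.19+0.25j),-0.07+0.25j], [-0.85+0.09j,(0.54-0.4j),0.31-0.48j], [(1.06-1.04j),-0.31+1.12j,0.10+0.98j]] + [[(0.37+0.15j), -0.19-0.25j, (-0.07-0.25j)], [(-0.85-0.09j), 0.54+0.40j, (0.31+0.48j)], [(1.06+1.04j), -0.31-1.12j, 0.10-0.98j]]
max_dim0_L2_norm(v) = 2.82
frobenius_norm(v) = 3.17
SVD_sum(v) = [[0.76, -0.34, -0.08], [-1.86, 0.83, 0.20], [1.96, -0.87, -0.21]] + [[-0.03,-0.04,-0.07], [0.16,0.25,0.41], [0.16,0.25,0.41]] + [[0.00,0.0,-0.0],[0.0,0.00,-0.00],[-0.0,-0.00,0.0]]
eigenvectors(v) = [[(0.28+0j), (-0.21-0.09j), -0.21+0.09j], [0.77+0.00j, 0.38+0.30j, 0.38-0.30j], [(-0.58+0j), -0.84+0.00j, -0.84-0.00j]]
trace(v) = 2.02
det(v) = 0.00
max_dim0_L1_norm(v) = 4.56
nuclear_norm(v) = 3.81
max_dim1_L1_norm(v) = 3.39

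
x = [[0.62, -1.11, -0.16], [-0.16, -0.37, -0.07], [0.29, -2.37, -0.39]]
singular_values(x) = [2.72, 0.49, 0.0]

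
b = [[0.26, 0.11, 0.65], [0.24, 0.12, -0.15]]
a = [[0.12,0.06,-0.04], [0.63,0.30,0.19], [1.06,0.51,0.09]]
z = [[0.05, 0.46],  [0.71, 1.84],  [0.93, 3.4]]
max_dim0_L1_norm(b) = 0.8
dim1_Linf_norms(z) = [0.46, 1.84, 3.4]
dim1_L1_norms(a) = [0.22, 1.12, 1.66]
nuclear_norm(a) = 1.52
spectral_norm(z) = 4.06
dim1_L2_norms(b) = [0.71, 0.31]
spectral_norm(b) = 0.71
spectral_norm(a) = 1.38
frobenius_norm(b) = 0.77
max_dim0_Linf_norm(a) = 1.06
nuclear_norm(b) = 1.01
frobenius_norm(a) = 1.39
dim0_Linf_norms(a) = [1.06, 0.51, 0.19]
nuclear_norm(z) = 4.25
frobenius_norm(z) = 4.07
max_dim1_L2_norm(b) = 0.71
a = z @ b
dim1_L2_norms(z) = [0.46, 1.97, 3.52]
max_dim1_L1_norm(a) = 1.66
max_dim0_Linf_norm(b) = 0.65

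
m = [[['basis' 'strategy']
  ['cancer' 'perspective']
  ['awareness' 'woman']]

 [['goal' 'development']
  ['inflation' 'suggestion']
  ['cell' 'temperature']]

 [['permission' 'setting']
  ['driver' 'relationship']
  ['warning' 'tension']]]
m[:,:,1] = [['strategy', 'perspective', 'woman'], ['development', 'suggestion', 'temperature'], ['setting', 'relationship', 'tension']]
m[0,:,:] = [['basis', 'strategy'], ['cancer', 'perspective'], ['awareness', 'woman']]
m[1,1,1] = 'suggestion'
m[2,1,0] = 'driver'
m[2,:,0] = ['permission', 'driver', 'warning']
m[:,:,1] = [['strategy', 'perspective', 'woman'], ['development', 'suggestion', 'temperature'], ['setting', 'relationship', 'tension']]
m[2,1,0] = 'driver'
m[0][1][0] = 'cancer'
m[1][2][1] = 'temperature'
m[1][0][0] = 'goal'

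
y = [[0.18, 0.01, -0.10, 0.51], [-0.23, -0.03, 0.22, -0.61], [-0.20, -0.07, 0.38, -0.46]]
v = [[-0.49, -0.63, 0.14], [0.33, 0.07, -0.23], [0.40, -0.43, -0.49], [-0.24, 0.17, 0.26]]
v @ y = [[0.03, 0.00, -0.04, 0.07], [0.09, 0.02, -0.11, 0.23], [0.27, 0.05, -0.32, 0.69], [-0.13, -0.03, 0.16, -0.35]]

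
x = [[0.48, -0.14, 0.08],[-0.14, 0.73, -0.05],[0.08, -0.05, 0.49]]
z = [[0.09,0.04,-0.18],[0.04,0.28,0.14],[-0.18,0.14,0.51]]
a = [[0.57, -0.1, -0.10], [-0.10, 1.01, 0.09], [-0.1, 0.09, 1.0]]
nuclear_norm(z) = 0.89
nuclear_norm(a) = 2.58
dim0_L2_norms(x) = [0.51, 0.74, 0.5]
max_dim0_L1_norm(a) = 1.2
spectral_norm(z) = 0.62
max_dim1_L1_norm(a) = 1.2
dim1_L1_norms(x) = [0.7, 0.92, 0.62]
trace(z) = 0.88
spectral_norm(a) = 1.13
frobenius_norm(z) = 0.67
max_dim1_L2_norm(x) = 0.74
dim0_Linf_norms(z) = [0.18, 0.28, 0.51]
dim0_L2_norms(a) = [0.59, 1.02, 1.01]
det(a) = 0.55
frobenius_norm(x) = 1.03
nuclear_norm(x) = 1.70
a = x + z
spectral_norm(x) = 0.81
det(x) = 0.16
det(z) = -0.00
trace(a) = 2.58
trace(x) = 1.70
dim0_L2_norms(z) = [0.21, 0.32, 0.56]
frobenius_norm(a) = 1.55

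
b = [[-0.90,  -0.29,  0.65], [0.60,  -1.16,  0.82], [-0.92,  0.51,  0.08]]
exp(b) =[[0.24, -0.01, 0.37], [0.01, 0.42, 0.59], [-0.53, 0.37, 1.05]]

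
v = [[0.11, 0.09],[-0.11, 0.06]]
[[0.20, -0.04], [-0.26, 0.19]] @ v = [[0.03,0.02], [-0.05,-0.01]]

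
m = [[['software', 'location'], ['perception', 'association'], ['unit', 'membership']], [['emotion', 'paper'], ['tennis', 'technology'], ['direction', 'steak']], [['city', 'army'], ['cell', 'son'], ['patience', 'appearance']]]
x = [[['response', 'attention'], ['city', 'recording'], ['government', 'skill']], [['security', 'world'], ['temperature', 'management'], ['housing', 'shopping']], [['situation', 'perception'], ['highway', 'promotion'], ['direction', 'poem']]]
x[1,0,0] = 'security'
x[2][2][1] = 'poem'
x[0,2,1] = 'skill'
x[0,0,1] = 'attention'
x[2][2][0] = 'direction'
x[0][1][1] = 'recording'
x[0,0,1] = 'attention'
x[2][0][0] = 'situation'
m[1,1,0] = 'tennis'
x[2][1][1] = 'promotion'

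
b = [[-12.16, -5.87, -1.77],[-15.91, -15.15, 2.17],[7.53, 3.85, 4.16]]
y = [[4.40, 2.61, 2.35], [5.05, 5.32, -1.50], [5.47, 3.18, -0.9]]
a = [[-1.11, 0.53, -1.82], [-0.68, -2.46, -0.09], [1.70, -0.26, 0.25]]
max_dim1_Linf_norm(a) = 2.46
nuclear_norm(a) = 6.23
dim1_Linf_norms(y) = [4.4, 5.32, 5.47]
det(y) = -40.28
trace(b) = -23.15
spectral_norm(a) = 2.57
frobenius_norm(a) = 3.79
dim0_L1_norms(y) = [14.92, 11.11, 4.75]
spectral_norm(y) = 10.86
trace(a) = -3.32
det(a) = -7.22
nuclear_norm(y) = 15.12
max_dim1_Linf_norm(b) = 15.91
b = a @ y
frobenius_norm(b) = 27.60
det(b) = 290.03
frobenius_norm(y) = 11.34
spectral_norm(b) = 26.86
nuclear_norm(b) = 34.73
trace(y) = 8.82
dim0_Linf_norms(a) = [1.7, 2.46, 1.82]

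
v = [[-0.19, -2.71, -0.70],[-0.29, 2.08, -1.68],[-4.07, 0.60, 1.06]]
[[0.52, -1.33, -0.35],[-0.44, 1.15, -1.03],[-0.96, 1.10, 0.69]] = v @ [[0.20, -0.20, -0.02], [-0.2, 0.51, -0.02], [-0.02, -0.02, 0.59]]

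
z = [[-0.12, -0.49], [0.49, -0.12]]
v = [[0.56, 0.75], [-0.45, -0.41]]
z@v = [[0.15,  0.11], [0.33,  0.42]]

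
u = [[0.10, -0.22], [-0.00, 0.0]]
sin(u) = [[0.1,-0.22], [0.0,0.0]]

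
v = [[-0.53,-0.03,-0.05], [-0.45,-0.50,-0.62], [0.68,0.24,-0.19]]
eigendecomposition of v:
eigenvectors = [[0.39+0.00j, (0.05+0.06j), (0.05-0.06j)], [-0.90+0.00j, (0.82+0j), (0.82-0j)], [-0.19+0.00j, (-0.18-0.53j), (-0.18+0.53j)]]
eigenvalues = [(-0.44+0j), (-0.39+0.37j), (-0.39-0.37j)]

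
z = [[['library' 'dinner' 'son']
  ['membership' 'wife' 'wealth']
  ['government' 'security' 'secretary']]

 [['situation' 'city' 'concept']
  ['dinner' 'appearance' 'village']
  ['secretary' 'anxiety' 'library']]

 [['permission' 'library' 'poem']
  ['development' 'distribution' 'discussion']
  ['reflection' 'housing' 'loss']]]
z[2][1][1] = 'distribution'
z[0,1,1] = 'wife'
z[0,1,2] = 'wealth'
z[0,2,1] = 'security'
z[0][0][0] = 'library'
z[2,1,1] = 'distribution'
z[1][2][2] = 'library'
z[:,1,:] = [['membership', 'wife', 'wealth'], ['dinner', 'appearance', 'village'], ['development', 'distribution', 'discussion']]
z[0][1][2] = 'wealth'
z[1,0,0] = 'situation'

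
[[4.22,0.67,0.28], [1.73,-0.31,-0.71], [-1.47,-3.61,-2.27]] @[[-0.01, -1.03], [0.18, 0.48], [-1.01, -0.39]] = [[-0.20,-4.13], [0.64,-1.65], [1.66,0.67]]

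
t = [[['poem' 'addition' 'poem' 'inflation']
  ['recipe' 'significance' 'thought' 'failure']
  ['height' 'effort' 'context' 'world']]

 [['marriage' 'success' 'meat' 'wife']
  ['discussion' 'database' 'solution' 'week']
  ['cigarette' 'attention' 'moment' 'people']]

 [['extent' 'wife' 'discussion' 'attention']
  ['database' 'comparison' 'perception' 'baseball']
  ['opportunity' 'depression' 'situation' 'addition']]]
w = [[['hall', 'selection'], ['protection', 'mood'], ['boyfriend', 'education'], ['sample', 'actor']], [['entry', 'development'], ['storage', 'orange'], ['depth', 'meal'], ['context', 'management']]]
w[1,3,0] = 'context'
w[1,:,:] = [['entry', 'development'], ['storage', 'orange'], ['depth', 'meal'], ['context', 'management']]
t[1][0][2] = 'meat'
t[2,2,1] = 'depression'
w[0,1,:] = ['protection', 'mood']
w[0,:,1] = ['selection', 'mood', 'education', 'actor']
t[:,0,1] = ['addition', 'success', 'wife']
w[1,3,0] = 'context'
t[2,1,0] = 'database'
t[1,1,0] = 'discussion'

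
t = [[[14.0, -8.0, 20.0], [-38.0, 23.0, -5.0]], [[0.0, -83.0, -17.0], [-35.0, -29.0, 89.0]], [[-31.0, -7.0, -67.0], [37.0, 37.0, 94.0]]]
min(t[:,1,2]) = -5.0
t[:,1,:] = [[-38.0, 23.0, -5.0], [-35.0, -29.0, 89.0], [37.0, 37.0, 94.0]]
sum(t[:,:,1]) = -67.0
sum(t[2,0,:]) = -105.0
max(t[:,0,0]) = 14.0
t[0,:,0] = [14.0, -38.0]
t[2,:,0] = [-31.0, 37.0]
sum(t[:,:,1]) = -67.0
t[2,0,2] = -67.0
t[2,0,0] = -31.0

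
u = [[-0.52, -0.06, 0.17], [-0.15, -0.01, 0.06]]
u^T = [[-0.52, -0.15], [-0.06, -0.01], [0.17, 0.06]]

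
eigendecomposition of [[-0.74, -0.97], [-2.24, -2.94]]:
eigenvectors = [[0.80, 0.31],[-0.61, 0.95]]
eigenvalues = [-0.0, -3.68]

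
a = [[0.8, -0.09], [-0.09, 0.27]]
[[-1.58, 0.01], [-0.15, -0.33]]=a@ [[-2.12, -0.13],[-1.27, -1.28]]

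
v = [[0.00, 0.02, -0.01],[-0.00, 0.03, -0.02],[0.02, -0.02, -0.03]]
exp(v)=[[1.00,0.02,-0.01],[-0.0,1.03,-0.02],[0.02,-0.02,0.97]]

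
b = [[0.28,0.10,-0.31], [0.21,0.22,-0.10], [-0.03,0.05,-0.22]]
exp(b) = [[1.34, 0.12, -0.33], [0.27, 1.26, -0.14], [-0.03, 0.05, 0.8]]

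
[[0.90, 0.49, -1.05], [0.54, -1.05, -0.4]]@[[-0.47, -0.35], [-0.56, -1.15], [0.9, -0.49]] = [[-1.64, -0.36],[-0.03, 1.21]]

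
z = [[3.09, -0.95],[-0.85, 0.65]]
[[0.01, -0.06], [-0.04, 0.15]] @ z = [[0.08, -0.05], [-0.25, 0.14]]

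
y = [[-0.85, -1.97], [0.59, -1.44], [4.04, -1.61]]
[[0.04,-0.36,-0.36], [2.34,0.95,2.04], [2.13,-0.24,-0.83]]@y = [[-1.7, 1.02],[6.81, -9.26],[-5.31, -2.51]]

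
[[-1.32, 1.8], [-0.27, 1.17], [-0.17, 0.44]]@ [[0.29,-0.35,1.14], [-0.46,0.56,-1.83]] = [[-1.21, 1.47, -4.8], [-0.62, 0.75, -2.45], [-0.25, 0.31, -1.0]]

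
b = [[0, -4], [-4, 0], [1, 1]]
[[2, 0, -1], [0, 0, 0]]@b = [[-1, -9], [0, 0]]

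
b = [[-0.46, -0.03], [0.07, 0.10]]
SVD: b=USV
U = [[-0.99, 0.17], [0.17, 0.99]]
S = [0.47, 0.09]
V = [[1.0,0.1], [-0.10,1.0]]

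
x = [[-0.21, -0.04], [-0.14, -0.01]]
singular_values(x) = [0.26, 0.01]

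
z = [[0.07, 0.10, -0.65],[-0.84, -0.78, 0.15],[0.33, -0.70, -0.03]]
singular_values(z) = [1.21, 0.73, 0.61]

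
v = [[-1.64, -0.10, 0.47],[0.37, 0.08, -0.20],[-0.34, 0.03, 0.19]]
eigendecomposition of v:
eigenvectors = [[-0.96+0.00j, (-0.1-0.15j), (-0.1+0.15j)],[(0.2+0j), 0.80+0.00j, 0.80-0.00j],[-0.19+0.00j, (-0.17-0.55j), (-0.17+0.55j)]]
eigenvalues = [(-1.52+0j), (0.08+0.07j), (0.08-0.07j)]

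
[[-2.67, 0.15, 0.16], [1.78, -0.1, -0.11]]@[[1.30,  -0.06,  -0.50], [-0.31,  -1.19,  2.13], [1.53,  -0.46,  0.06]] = [[-3.27, -0.09, 1.66], [2.18, 0.06, -1.11]]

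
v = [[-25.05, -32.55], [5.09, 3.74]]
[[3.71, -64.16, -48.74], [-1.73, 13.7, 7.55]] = v @ [[-0.59, 2.86, 0.88], [0.34, -0.23, 0.82]]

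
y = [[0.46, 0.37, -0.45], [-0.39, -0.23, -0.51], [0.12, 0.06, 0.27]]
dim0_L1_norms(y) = [0.97, 0.66, 1.23]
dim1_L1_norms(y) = [1.28, 1.13, 0.45]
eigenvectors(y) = [[-0.77+0.00j, (-0.77-0j), (-0.58+0j)], [0.35-0.48j, 0.35+0.48j, 0.81+0.00j], [-0.07+0.21j, -0.07-0.21j, 0.08+0.00j]]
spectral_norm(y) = 0.75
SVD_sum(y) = [[0.47, 0.34, 0.01], [-0.38, -0.27, -0.01], [0.11, 0.08, 0.0]] + [[-0.01, 0.03, -0.46],[-0.01, 0.04, -0.5],[0.01, -0.02, 0.27]] + [[0.0,-0.00,-0.0], [0.00,-0.0,-0.0], [0.0,-0.0,-0.00]]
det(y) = -0.00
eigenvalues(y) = [(0.25+0.35j), (0.25-0.35j), (-0+0j)]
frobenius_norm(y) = 1.05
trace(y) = 0.50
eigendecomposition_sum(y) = [[(0.23+0.15j), 0.18+0.05j, (-0.23+0.58j)], [-0.19+0.08j, -0.11+0.09j, -0.25-0.40j], [(0.06-0.05j), (0.03-0.05j), 0.14+0.11j]] + [[0.23-0.15j, 0.18-0.05j, -0.23-0.58j], [(-0.19-0.08j), -0.11-0.09j, (-0.25+0.4j)], [(0.06+0.05j), 0.03+0.05j, (0.14-0.11j)]] + [[0.00-0.00j, -0j, 0.00+0.00j],[-0.00+0.00j, (-0+0j), (-0-0j)],[-0.00+0.00j, (-0+0j), -0.00-0.00j]]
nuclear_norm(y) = 1.49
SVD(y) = [[-0.77,  -0.63,  0.1], [0.61,  -0.68,  0.40], [-0.18,  0.36,  0.91]] @ diag([0.7539087521725149, 0.7339084278253398, 0.00011386228352920859]) @ [[-0.82, -0.58, -0.02], [0.03, -0.07, 1.00], [0.58, -0.81, -0.08]]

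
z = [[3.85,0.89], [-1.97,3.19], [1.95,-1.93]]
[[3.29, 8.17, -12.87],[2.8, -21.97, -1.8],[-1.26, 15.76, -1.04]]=z @ [[0.57, 3.25, -2.81], [1.23, -4.88, -2.30]]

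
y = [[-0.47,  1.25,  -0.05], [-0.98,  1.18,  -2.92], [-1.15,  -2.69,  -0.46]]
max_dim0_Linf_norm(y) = 2.92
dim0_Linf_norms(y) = [1.15, 2.69, 2.92]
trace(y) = 0.25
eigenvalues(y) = [-1.59, -1.42, 3.26]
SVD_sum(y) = [[-0.13,0.75,-0.67], [-0.39,2.17,-1.93], [0.2,-1.14,1.01]] + [[0.25,0.35,0.34], [-0.7,-0.96,-0.94], [-1.16,-1.6,-1.56]] + [[-0.59, 0.15, 0.28],[0.10, -0.03, -0.05],[-0.19, 0.05, 0.09]]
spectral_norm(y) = 3.46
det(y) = 7.38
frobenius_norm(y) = 4.63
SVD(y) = [[-0.29, -0.18, -0.94], [-0.85, 0.51, 0.17], [0.44, 0.84, -0.3]] @ diag([3.4602522624807266, 2.9922824525792895, 0.7128814796185149]) @ [[0.13, -0.74, 0.66], [-0.46, -0.63, -0.62], [0.88, -0.22, -0.43]]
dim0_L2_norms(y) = [1.58, 3.19, 2.96]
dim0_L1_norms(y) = [2.6, 5.12, 3.43]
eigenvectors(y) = [[0.54, -0.60, -0.26], [-0.51, 0.48, -0.74], [-0.67, 0.63, 0.62]]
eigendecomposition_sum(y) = [[9.12,2.47,6.79], [-8.64,-2.34,-6.42], [-11.26,-3.05,-8.38]] + [[-9.58,-1.91,-6.30], [7.7,1.54,5.06], [10.07,2.01,6.62]] + [[-0.01, 0.69, -0.54], [-0.04, 1.99, -1.56], [0.03, -1.65, 1.29]]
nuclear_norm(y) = 7.17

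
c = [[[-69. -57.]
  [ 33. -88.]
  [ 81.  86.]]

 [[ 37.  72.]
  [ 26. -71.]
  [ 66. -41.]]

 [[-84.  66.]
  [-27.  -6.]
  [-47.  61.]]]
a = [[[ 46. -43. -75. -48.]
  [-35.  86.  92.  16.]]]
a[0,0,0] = 46.0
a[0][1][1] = 86.0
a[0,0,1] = -43.0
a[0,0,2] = -75.0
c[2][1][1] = -6.0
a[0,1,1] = 86.0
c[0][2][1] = 86.0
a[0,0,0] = 46.0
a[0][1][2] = 92.0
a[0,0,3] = -48.0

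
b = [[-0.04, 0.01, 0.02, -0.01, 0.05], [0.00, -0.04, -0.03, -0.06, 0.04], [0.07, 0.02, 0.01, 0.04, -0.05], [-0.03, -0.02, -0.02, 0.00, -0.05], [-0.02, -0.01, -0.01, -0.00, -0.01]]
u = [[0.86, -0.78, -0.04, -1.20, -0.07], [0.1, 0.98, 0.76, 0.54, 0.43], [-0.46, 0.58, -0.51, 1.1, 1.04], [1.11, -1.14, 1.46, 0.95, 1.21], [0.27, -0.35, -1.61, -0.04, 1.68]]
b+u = [[0.82,  -0.77,  -0.02,  -1.21,  -0.02], [0.10,  0.94,  0.73,  0.48,  0.47], [-0.39,  0.60,  -0.5,  1.14,  0.99], [1.08,  -1.16,  1.44,  0.95,  1.16], [0.25,  -0.36,  -1.62,  -0.04,  1.67]]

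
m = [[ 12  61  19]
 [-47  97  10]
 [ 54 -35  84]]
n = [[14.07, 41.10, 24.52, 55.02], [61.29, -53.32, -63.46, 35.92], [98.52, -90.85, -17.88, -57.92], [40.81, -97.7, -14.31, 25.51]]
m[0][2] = 19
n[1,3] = 35.92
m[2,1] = -35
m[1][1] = 97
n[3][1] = -97.7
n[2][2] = -17.88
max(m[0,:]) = 61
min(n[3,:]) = -97.7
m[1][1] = 97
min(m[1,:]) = -47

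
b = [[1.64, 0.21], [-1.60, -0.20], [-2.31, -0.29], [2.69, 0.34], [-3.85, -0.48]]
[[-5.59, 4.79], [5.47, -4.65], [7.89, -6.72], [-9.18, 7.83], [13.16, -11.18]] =b @ [[-3.79, 2.35], [2.99, 4.44]]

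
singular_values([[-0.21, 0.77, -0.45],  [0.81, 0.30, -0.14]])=[0.97, 0.82]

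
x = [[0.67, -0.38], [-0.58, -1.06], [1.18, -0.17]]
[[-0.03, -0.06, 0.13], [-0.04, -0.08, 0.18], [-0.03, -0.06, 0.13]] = x @ [[-0.02,-0.04,0.08],[0.05,0.10,-0.21]]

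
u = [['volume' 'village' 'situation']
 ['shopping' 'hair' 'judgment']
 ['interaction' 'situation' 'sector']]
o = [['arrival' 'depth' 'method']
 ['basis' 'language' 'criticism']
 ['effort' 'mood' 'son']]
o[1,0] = 'basis'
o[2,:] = ['effort', 'mood', 'son']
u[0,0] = 'volume'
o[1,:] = ['basis', 'language', 'criticism']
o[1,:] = ['basis', 'language', 'criticism']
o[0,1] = 'depth'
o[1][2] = 'criticism'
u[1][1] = 'hair'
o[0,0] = 'arrival'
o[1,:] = ['basis', 'language', 'criticism']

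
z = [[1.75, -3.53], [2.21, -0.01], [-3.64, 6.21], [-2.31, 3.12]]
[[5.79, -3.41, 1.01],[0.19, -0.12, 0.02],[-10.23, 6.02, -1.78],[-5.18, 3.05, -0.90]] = z@ [[0.08, -0.05, 0.01], [-1.60, 0.94, -0.28]]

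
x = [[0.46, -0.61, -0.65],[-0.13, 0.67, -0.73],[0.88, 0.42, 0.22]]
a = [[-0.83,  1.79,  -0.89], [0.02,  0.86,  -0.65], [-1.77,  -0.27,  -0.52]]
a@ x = [[-1.40, 1.33, -0.96], [-0.67, 0.29, -0.78], [-1.24, 0.68, 1.23]]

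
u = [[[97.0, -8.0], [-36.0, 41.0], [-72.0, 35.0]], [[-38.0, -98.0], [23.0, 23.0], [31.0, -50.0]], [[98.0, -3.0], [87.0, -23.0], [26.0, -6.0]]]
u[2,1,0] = 87.0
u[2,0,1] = -3.0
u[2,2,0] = 26.0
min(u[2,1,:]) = -23.0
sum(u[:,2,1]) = -21.0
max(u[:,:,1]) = 41.0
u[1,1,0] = 23.0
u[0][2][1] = 35.0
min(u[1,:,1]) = -98.0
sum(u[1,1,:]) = 46.0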